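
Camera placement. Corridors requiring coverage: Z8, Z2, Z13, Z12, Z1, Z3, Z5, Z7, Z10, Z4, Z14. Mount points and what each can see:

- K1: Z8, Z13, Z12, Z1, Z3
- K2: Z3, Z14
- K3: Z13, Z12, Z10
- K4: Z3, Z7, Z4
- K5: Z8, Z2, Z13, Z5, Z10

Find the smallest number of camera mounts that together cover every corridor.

4

K1, K2, K4, K5 together cover {Z8, Z2, Z13, Z12, Z1, Z3, Z5, Z7, Z10, Z4, Z14} — every corridor.
No 3 of the 5 camera mounts cover everything (all 10 triples fall short), so 4 is minimum.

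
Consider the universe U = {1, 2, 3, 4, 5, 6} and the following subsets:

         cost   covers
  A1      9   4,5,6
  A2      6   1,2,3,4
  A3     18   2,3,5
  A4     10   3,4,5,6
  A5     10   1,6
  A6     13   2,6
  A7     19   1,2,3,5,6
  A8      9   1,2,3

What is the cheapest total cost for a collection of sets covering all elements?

A1, A2 cover every element at cost 9 + 6 = 15.
Any cover uses at least 2 sets; among all covering selections none totals below 15.

15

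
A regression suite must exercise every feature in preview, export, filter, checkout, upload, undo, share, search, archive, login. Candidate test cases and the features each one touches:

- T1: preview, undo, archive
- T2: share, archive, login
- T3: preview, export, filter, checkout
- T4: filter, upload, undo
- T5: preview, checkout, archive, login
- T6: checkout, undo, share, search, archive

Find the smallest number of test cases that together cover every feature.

T2, T3, T4, T6 together cover {preview, export, filter, checkout, upload, undo, share, search, archive, login} — every feature.
No 3 of the 6 test cases cover everything (all 20 triples fall short), so 4 is minimum.

4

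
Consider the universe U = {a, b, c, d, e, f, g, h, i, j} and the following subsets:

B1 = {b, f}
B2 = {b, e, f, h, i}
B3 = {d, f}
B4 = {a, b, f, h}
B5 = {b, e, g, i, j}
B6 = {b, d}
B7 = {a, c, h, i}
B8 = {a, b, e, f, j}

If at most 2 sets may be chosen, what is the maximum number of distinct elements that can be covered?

Choosing B4, B5 covers {a, b, e, f, g, h, i, j} — 8 elements.
No choice of 2 sets does better; here c, d are left uncovered.

8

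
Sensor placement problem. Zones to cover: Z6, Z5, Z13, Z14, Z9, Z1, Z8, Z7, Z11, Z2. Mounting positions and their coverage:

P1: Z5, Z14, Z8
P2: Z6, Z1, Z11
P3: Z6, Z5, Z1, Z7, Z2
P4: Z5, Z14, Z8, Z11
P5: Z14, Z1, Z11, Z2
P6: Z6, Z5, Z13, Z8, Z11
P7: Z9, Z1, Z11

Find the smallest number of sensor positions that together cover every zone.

P1, P3, P6, P7 together cover {Z6, Z5, Z13, Z14, Z9, Z1, Z8, Z7, Z11, Z2} — every zone.
No 3 of the 7 sensor positions cover everything (all 35 triples fall short), so 4 is minimum.

4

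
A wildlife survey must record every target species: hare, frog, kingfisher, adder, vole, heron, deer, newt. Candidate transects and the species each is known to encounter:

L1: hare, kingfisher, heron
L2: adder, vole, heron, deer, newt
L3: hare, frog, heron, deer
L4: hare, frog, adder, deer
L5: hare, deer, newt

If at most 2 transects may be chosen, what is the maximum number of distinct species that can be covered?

Choosing L1, L2 covers {hare, kingfisher, adder, vole, heron, deer, newt} — 7 species.
No choice of 2 transects does better; here frog is left uncovered.

7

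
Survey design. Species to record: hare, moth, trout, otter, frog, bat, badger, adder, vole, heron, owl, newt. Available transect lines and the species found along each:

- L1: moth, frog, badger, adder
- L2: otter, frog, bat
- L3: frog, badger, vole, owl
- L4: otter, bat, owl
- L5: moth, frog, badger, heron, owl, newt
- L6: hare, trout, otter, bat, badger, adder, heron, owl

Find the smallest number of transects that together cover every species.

3

L3, L5, L6 together cover {hare, moth, trout, otter, frog, bat, badger, adder, vole, heron, owl, newt} — every species.
No 2 of the 6 transects cover everything (all 15 pairs fall short), so 3 is minimum.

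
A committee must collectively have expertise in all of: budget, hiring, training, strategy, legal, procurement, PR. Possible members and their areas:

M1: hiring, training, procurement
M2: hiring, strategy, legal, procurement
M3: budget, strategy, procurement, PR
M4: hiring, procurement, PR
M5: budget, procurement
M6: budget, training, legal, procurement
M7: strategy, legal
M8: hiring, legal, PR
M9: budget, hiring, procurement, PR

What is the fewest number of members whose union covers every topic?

3

M1, M2, M3 together cover {budget, hiring, training, strategy, legal, procurement, PR} — every topic.
No 2 of the 9 members cover everything (all 36 pairs fall short), so 3 is minimum.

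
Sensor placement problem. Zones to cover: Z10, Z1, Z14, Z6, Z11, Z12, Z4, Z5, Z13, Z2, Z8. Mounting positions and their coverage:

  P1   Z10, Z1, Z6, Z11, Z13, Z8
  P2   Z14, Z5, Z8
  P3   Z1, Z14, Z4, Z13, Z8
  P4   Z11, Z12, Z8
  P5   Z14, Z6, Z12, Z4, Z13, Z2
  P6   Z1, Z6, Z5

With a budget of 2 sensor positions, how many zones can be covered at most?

10

Choosing P1, P5 covers {Z10, Z1, Z14, Z6, Z11, Z12, Z4, Z13, Z2, Z8} — 10 zones.
No choice of 2 sensor positions does better; here Z5 is left uncovered.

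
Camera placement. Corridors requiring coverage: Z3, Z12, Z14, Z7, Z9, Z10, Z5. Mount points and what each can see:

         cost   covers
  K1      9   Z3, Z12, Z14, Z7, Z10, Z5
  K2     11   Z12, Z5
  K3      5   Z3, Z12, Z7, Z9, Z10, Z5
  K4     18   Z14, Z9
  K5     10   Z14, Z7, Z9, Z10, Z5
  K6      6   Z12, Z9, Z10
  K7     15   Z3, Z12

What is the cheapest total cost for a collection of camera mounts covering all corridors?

K1, K3 cover every corridor at cost 9 + 5 = 14.
Any cover uses at least 2 camera mounts; among all covering selections none totals below 14.

14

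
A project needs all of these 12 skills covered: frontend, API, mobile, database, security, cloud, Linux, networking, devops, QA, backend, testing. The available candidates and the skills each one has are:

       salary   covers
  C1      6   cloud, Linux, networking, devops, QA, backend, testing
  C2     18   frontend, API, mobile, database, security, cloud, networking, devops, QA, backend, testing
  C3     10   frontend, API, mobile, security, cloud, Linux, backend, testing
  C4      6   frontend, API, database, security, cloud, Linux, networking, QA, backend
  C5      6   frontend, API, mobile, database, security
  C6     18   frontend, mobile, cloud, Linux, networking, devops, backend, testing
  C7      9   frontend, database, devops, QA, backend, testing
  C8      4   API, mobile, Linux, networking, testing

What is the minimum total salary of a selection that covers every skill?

C1, C5 cover every skill at salary 6 + 6 = 12.
Any cover uses at least 2 candidates; among all covering selections none totals below 12.
Greedy by coverage-per-salary would pick C4, C8, C1 for 16 — worse than the optimum 12.

12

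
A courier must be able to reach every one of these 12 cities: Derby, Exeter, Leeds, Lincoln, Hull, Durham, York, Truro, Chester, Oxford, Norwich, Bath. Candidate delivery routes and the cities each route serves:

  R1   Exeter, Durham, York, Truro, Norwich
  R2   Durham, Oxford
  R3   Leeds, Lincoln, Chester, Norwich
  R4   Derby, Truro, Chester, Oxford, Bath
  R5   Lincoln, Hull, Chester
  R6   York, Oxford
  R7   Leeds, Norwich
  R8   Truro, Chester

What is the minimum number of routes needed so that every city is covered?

R1, R3, R4, R5 together cover {Derby, Exeter, Leeds, Lincoln, Hull, Durham, York, Truro, Chester, Oxford, Norwich, Bath} — every city.
No 3 of the 8 routes cover everything (all 56 triples fall short), so 4 is minimum.

4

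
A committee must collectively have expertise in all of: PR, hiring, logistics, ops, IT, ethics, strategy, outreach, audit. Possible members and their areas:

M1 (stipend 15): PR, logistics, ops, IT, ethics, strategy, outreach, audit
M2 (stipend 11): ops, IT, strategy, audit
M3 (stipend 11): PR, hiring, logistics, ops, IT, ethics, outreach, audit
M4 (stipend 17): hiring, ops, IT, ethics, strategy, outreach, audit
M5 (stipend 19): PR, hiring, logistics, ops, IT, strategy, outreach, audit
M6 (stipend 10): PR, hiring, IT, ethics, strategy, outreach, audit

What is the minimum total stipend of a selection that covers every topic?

M3, M6 cover every topic at stipend 11 + 10 = 21.
Any cover uses at least 2 members; among all covering selections none totals below 21.

21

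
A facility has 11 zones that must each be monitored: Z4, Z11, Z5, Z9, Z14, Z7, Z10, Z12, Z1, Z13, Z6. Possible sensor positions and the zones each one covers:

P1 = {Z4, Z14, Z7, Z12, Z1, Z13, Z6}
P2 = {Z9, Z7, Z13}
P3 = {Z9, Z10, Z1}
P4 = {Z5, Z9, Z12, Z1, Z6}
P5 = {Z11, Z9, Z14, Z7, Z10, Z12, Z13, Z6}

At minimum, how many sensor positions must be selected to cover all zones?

P1, P4, P5 together cover {Z4, Z11, Z5, Z9, Z14, Z7, Z10, Z12, Z1, Z13, Z6} — every zone.
No 2 of the 5 sensor positions cover everything (all 10 pairs fall short), so 3 is minimum.

3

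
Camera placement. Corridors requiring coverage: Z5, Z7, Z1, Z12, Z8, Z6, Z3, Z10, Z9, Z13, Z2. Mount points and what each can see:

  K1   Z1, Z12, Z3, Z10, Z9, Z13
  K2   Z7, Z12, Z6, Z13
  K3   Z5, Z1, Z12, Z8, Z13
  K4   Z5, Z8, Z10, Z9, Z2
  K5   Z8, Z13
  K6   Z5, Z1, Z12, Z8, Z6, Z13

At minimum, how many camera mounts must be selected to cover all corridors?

K1, K2, K4 together cover {Z5, Z7, Z1, Z12, Z8, Z6, Z3, Z10, Z9, Z13, Z2} — every corridor.
No 2 of the 6 camera mounts cover everything (all 15 pairs fall short), so 3 is minimum.

3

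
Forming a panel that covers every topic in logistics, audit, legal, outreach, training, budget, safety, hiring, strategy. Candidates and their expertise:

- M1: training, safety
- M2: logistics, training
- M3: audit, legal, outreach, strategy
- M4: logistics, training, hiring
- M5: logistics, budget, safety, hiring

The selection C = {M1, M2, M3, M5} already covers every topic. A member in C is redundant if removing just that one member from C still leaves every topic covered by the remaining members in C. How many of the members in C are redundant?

Drop M1: the rest still cover every topic — redundant.
Drop M2: the rest still cover every topic — redundant.
Drop M3: audit, legal, outreach, strategy uncovered — not redundant.
Drop M5: budget, hiring uncovered — not redundant.
2 redundant: M1, M2.

2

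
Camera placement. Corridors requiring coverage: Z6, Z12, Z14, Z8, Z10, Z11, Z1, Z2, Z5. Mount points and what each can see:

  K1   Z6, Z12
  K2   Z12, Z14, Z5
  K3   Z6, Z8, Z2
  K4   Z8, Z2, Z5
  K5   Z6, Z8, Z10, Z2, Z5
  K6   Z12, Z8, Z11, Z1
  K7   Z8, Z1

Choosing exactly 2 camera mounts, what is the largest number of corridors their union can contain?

Choosing K5, K6 covers {Z6, Z12, Z8, Z10, Z11, Z1, Z2, Z5} — 8 corridors.
No choice of 2 camera mounts does better; here Z14 is left uncovered.

8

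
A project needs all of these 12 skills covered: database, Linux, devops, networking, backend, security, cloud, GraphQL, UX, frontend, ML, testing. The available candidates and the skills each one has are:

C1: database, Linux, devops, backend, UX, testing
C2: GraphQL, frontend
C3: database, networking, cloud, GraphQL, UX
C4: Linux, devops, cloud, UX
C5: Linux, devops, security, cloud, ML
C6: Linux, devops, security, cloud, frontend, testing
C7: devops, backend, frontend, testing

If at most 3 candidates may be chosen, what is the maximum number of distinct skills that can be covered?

Choosing C3, C5, C7 covers {database, Linux, devops, networking, backend, security, cloud, GraphQL, UX, frontend, ML, testing} — 12 skills.
That is all 12 skills.

12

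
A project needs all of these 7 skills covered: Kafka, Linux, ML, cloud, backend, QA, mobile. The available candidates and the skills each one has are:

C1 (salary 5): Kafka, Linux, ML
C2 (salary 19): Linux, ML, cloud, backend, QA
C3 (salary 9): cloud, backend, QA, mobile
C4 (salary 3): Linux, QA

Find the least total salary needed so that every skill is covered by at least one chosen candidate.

14

C1, C3 cover every skill at salary 5 + 9 = 14.
Any cover uses at least 2 candidates; among all covering selections none totals below 14.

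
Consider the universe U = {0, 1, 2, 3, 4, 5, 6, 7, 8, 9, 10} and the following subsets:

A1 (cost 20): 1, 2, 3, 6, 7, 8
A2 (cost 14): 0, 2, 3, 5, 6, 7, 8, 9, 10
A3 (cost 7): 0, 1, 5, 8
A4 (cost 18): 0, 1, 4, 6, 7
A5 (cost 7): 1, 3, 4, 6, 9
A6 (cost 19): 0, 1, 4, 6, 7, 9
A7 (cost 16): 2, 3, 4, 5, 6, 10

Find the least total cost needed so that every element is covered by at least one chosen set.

A2, A5 cover every element at cost 14 + 7 = 21.
Any cover uses at least 2 sets; among all covering selections none totals below 21.

21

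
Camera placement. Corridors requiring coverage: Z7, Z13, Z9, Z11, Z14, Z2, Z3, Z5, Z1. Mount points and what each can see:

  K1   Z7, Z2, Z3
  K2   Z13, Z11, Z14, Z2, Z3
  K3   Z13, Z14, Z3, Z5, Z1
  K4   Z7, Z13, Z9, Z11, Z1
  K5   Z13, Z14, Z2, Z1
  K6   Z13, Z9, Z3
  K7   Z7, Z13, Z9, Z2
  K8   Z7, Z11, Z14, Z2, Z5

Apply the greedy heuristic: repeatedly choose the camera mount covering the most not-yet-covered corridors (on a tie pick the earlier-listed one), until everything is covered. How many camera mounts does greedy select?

Pick 1: K2 covers 5 new corridors (Z13, Z11, Z14, Z2, Z3).
Pick 2: K4 covers 3 new corridors (Z7, Z9, Z1).
Pick 3: K3 covers 1 new corridors (Z5).
Greedy uses 3 camera mounts.

3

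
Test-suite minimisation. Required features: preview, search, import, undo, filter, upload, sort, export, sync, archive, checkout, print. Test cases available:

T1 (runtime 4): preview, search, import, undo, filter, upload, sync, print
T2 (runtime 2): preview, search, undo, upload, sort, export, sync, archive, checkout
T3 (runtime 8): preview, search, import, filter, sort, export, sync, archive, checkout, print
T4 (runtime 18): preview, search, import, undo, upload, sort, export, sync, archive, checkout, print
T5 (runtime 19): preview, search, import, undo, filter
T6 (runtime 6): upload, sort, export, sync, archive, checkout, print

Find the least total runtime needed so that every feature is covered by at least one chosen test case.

6

T1, T2 cover every feature at runtime 4 + 2 = 6.
Any cover uses at least 2 test cases; among all covering selections none totals below 6.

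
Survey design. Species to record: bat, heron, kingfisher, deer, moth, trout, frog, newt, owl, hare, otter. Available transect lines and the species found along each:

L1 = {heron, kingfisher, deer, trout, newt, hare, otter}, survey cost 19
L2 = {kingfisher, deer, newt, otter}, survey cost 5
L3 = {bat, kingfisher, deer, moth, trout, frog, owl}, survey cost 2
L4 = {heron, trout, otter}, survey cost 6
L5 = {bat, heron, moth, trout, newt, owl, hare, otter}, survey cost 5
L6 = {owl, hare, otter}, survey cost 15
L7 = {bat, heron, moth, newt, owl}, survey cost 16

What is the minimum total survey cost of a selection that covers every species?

L3, L5 cover every species at survey cost 2 + 5 = 7.
Any cover uses at least 2 transects; among all covering selections none totals below 7.

7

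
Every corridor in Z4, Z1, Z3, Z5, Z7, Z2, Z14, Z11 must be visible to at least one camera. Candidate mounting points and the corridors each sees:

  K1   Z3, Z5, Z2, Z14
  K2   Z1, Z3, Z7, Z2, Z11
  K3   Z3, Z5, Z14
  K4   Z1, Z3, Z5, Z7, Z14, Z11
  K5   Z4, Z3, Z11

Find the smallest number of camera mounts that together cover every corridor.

K1, K2, K5 together cover {Z4, Z1, Z3, Z5, Z7, Z2, Z14, Z11} — every corridor.
No 2 of the 5 camera mounts cover everything (all 10 pairs fall short), so 3 is minimum.

3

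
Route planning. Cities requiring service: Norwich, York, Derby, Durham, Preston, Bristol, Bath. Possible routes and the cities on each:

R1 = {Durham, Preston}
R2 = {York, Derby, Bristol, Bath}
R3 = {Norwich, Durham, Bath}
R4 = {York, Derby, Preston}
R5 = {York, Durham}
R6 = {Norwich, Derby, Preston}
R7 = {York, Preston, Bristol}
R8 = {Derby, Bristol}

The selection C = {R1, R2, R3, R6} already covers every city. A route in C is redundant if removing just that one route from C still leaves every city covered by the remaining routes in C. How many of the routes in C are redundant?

Drop R1: the rest still cover every city — redundant.
Drop R2: York, Bristol uncovered — not redundant.
Drop R3: the rest still cover every city — redundant.
Drop R6: the rest still cover every city — redundant.
3 redundant: R1, R3, R6.

3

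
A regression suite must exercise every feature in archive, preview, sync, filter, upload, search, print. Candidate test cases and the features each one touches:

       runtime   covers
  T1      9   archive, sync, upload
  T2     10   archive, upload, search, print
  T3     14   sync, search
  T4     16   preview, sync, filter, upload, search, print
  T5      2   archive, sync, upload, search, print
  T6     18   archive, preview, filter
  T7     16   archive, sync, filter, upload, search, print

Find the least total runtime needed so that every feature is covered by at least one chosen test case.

T4, T5 cover every feature at runtime 16 + 2 = 18.
Any cover uses at least 2 test cases; among all covering selections none totals below 18.

18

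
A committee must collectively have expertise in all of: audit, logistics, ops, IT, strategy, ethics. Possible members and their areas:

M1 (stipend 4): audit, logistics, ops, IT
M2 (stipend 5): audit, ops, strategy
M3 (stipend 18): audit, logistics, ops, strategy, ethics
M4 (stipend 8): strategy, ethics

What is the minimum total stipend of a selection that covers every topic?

12

M1, M4 cover every topic at stipend 4 + 8 = 12.
Any cover uses at least 2 members; among all covering selections none totals below 12.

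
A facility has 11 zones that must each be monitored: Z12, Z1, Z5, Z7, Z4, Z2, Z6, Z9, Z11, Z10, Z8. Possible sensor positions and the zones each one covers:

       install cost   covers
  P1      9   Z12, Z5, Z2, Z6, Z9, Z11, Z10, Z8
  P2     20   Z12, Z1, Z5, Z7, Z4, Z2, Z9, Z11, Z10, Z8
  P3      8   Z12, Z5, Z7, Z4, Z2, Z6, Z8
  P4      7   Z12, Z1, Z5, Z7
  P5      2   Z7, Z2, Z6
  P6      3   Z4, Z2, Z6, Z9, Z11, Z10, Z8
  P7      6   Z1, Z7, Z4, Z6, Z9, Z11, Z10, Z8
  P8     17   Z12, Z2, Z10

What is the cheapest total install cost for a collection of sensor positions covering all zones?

P4, P6 cover every zone at install cost 7 + 3 = 10.
Any cover uses at least 2 sensor positions; among all covering selections none totals below 10.

10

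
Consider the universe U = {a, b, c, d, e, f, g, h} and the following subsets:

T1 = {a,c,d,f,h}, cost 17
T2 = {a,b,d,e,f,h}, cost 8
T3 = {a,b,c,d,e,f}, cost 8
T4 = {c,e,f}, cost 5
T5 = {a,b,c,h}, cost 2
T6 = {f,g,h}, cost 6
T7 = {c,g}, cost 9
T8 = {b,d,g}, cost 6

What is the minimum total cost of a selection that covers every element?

13

T4, T5, T8 cover every element at cost 5 + 2 + 6 = 13.
Any cover uses at least 2 sets; among all covering selections none totals below 13.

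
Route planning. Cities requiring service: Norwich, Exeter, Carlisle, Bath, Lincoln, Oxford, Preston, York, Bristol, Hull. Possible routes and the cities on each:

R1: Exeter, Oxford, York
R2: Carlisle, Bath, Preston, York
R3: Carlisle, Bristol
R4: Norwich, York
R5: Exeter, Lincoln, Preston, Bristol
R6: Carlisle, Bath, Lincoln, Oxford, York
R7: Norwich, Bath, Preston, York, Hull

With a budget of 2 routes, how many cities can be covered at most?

8

Choosing R5, R6 covers {Exeter, Carlisle, Bath, Lincoln, Oxford, Preston, York, Bristol} — 8 cities.
No choice of 2 routes does better; here Norwich, Hull are left uncovered.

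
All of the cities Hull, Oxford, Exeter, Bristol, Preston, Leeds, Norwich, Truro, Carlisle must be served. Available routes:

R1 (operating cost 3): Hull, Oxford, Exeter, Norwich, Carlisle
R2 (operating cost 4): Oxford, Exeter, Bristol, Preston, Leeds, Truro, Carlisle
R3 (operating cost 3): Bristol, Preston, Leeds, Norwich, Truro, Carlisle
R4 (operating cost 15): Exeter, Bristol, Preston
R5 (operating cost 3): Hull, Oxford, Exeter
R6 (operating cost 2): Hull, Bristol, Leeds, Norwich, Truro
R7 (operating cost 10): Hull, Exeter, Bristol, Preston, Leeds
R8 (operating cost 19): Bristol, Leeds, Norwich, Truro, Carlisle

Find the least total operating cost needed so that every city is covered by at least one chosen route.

R1, R3 cover every city at operating cost 3 + 3 = 6.
Any cover uses at least 2 routes; among all covering selections none totals below 6.
Greedy by coverage-per-operating cost would pick R6, R1, R3 for 8 — worse than the optimum 6.

6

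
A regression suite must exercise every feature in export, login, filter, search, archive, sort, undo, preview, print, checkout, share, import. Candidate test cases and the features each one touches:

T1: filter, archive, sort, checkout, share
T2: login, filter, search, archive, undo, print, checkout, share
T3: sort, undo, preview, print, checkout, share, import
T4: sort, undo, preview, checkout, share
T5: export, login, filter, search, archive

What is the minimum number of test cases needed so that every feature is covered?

T3, T5 together cover {export, login, filter, search, archive, sort, undo, preview, print, checkout, share, import} — every feature.
No single test case contains all 12 features, so 2 is optimal.
Greedy (largest uncovered first) would take T2, T3, T5 — 3 test cases — but 2 suffice.

2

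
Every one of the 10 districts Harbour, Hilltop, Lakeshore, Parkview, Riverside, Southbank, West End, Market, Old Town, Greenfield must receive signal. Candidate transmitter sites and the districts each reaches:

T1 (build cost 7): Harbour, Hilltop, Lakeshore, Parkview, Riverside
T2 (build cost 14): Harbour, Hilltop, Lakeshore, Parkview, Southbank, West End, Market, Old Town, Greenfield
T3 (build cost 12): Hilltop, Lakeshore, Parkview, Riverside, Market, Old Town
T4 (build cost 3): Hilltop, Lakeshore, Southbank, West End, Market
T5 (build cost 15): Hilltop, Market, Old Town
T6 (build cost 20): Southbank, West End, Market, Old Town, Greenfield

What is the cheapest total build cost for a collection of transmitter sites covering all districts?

T1, T2 cover every district at build cost 7 + 14 = 21.
Any cover uses at least 2 transmitter sites; among all covering selections none totals below 21.

21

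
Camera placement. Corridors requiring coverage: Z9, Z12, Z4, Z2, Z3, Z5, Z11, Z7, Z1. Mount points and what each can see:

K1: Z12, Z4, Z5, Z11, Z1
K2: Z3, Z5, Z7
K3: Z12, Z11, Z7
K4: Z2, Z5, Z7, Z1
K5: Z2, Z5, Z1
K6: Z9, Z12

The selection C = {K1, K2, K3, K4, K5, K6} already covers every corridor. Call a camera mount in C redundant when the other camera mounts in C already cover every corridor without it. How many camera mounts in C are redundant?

3

Drop K1: Z4 uncovered — not redundant.
Drop K2: Z3 uncovered — not redundant.
Drop K3: the rest still cover every corridor — redundant.
Drop K4: the rest still cover every corridor — redundant.
Drop K5: the rest still cover every corridor — redundant.
Drop K6: Z9 uncovered — not redundant.
3 redundant: K3, K4, K5.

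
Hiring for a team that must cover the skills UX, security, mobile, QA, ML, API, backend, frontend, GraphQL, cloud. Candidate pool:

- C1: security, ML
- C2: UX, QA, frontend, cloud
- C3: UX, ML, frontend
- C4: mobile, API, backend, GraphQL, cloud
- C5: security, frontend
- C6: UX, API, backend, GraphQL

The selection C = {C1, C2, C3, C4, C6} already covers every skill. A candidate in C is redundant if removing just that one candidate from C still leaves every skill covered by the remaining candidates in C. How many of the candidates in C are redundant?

Drop C1: security uncovered — not redundant.
Drop C2: QA uncovered — not redundant.
Drop C3: the rest still cover every skill — redundant.
Drop C4: mobile uncovered — not redundant.
Drop C6: the rest still cover every skill — redundant.
2 redundant: C3, C6.

2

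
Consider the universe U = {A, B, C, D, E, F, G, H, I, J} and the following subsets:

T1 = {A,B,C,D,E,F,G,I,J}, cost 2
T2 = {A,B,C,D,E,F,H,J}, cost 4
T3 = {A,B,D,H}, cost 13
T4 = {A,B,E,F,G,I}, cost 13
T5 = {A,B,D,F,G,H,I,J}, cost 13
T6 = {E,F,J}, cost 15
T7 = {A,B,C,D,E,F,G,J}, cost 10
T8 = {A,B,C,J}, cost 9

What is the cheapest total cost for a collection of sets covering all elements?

6

T1, T2 cover every element at cost 2 + 4 = 6.
Any cover uses at least 2 sets; among all covering selections none totals below 6.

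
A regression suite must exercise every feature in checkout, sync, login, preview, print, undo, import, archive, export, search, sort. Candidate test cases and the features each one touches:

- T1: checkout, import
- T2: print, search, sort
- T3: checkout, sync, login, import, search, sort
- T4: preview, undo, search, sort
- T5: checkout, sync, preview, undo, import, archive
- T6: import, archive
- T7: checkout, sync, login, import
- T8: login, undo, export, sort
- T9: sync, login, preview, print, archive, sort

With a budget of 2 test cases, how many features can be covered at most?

9

Choosing T2, T5 covers {checkout, sync, preview, print, undo, import, archive, search, sort} — 9 features.
No choice of 2 test cases does better; here login, export are left uncovered.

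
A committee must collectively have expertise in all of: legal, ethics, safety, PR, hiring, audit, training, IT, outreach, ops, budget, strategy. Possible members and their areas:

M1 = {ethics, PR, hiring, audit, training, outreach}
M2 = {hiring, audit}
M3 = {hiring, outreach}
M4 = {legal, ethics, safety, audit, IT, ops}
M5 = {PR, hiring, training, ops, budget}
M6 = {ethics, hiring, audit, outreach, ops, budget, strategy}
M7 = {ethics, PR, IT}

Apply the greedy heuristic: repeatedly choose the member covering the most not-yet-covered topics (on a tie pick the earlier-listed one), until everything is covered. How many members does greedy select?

3

Pick 1: M6 covers 7 new topics (ethics, hiring, audit, outreach, ops, budget, strategy).
Pick 2: M4 covers 3 new topics (legal, safety, IT).
Pick 3: M1 covers 2 new topics (PR, training).
Greedy uses 3 members.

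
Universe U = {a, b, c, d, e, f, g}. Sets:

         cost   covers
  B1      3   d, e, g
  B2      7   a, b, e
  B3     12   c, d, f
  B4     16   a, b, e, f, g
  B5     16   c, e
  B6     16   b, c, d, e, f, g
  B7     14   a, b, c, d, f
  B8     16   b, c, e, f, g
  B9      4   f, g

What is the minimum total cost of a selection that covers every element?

B1, B7 cover every element at cost 3 + 14 = 17.
Any cover uses at least 2 sets; among all covering selections none totals below 17.
Greedy by coverage-per-cost would pick B1, B2, B9, B3 for 26 — worse than the optimum 17.

17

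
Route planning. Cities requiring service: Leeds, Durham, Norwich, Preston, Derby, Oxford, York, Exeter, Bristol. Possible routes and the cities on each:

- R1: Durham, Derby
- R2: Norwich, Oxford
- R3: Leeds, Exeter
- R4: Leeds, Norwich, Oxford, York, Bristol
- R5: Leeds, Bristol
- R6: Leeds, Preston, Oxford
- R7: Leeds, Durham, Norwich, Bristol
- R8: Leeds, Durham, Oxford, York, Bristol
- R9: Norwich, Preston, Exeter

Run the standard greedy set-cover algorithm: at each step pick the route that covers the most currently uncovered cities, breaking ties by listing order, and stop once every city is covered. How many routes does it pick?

Pick 1: R4 covers 5 new cities (Leeds, Norwich, Oxford, York, Bristol).
Pick 2: R1 covers 2 new cities (Durham, Derby).
Pick 3: R9 covers 2 new cities (Preston, Exeter).
Greedy uses 3 routes.

3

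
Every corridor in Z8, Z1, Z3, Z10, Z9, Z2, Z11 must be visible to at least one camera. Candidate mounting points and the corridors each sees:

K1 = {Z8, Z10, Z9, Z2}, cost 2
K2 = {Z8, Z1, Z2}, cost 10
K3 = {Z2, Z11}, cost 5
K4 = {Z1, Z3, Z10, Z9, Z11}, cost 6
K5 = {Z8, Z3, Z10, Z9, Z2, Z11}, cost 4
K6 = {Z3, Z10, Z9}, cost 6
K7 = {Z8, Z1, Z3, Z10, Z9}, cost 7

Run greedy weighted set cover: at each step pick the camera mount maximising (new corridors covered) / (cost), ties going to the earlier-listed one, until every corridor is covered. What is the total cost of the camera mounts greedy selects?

8

Pick 1: K1 adds 4 new (Z8, Z10, Z9, Z2) at cost 2 (ratio 4/2).
Pick 2: K4 adds 3 new (Z1, Z3, Z11) at cost 6 (ratio 3/6).
Greedy total cost: 2 + 6 = 8.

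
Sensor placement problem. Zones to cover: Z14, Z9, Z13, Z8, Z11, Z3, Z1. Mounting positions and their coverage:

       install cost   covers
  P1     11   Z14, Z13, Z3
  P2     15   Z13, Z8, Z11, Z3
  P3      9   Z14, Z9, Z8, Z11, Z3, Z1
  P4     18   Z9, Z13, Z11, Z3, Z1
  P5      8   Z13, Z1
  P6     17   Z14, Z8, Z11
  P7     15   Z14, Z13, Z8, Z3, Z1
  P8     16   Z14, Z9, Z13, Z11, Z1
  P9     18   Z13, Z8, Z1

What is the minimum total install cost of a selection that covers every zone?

17

P3, P5 cover every zone at install cost 9 + 8 = 17.
Any cover uses at least 2 sensor positions; among all covering selections none totals below 17.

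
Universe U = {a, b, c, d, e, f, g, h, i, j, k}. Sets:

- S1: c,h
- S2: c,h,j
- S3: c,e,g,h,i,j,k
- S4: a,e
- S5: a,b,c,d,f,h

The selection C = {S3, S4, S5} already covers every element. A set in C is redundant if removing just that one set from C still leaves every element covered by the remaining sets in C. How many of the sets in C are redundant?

Drop S3: g, i, j, k uncovered — not redundant.
Drop S4: the rest still cover every element — redundant.
Drop S5: b, d, f uncovered — not redundant.
1 redundant: S4.

1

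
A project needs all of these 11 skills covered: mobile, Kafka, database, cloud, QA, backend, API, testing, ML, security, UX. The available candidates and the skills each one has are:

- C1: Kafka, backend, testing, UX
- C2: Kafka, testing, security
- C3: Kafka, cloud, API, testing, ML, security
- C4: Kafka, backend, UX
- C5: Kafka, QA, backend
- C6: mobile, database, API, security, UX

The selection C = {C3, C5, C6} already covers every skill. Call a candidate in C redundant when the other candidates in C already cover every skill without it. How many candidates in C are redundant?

0

Drop C3: cloud, testing, ML uncovered — not redundant.
Drop C5: QA, backend uncovered — not redundant.
Drop C6: mobile, database, UX uncovered — not redundant.
None of the candidates in C is redundant.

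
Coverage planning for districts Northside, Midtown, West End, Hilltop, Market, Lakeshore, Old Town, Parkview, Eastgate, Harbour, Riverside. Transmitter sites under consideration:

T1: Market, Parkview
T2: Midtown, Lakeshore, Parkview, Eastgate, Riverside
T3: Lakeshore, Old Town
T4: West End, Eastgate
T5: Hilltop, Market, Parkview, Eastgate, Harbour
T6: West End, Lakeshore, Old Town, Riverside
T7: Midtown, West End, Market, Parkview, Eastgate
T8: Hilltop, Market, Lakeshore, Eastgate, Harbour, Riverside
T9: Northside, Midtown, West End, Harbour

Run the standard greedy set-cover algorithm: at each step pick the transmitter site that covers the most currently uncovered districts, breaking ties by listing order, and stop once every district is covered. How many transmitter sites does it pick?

Pick 1: T8 covers 6 new districts (Hilltop, Market, Lakeshore, Eastgate, Harbour, Riverside).
Pick 2: T7 covers 3 new districts (Midtown, West End, Parkview).
Pick 3: T3 covers 1 new districts (Old Town).
Pick 4: T9 covers 1 new districts (Northside).
Greedy uses 4 transmitter sites. (The true minimum is 3.)

4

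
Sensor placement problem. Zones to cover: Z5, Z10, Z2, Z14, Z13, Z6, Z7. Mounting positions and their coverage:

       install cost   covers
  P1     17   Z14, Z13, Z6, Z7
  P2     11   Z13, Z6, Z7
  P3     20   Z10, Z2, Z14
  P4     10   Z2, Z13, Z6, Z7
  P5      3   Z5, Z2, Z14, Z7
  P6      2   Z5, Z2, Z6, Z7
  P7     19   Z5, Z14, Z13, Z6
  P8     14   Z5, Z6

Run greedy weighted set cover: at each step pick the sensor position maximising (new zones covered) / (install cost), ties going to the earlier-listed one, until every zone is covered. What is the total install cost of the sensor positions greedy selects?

Pick 1: P6 adds 4 new (Z5, Z2, Z6, Z7) at install cost 2 (ratio 4/2).
Pick 2: P5 adds 1 new (Z14) at install cost 3 (ratio 1/3).
Pick 3: P4 adds 1 new (Z13) at install cost 10 (ratio 1/10).
Pick 4: P3 adds 1 new (Z10) at install cost 20 (ratio 1/20).
Greedy total install cost: 2 + 3 + 10 + 20 = 35. (The true optimum is 32, so greedy overshoots here.)

35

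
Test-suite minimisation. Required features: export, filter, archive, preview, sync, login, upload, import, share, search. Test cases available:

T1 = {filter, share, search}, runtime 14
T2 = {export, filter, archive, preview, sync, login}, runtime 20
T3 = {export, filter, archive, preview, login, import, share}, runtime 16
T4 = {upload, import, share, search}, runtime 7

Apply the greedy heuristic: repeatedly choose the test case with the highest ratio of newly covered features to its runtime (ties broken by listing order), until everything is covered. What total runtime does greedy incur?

43

Pick 1: T4 adds 4 new (upload, import, share, search) at runtime 7 (ratio 4/7).
Pick 2: T3 adds 5 new (export, filter, archive, preview, login) at runtime 16 (ratio 5/16).
Pick 3: T2 adds 1 new (sync) at runtime 20 (ratio 1/20).
Greedy total runtime: 7 + 16 + 20 = 43. (The true optimum is 27, so greedy overshoots here.)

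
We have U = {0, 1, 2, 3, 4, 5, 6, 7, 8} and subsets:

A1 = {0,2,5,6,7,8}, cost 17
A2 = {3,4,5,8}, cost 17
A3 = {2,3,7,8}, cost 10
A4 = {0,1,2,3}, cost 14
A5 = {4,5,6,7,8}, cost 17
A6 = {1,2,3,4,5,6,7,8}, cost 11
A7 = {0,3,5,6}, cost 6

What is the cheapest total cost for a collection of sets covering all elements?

17

A6, A7 cover every element at cost 11 + 6 = 17.
Any cover uses at least 2 sets; among all covering selections none totals below 17.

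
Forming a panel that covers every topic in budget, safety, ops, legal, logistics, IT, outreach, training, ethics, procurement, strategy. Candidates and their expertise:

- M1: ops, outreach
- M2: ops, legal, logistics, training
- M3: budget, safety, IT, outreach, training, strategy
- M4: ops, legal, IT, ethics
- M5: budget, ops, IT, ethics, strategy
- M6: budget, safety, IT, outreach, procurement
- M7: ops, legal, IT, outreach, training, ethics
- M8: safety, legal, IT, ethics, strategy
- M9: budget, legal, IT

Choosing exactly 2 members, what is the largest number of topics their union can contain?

9

Choosing M2, M3 covers {budget, safety, ops, legal, logistics, IT, outreach, training, strategy} — 9 topics.
No choice of 2 members does better; here ethics, procurement are left uncovered.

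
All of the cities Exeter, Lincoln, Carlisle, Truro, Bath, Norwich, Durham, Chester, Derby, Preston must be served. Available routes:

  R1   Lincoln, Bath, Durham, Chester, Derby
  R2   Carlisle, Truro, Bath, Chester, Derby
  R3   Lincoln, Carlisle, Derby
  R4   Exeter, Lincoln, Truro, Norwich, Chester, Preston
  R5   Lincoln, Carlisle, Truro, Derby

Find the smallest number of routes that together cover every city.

3

R1, R2, R4 together cover {Exeter, Lincoln, Carlisle, Truro, Bath, Norwich, Durham, Chester, Derby, Preston} — every city.
No 2 of the 5 routes cover everything (all 10 pairs fall short), so 3 is minimum.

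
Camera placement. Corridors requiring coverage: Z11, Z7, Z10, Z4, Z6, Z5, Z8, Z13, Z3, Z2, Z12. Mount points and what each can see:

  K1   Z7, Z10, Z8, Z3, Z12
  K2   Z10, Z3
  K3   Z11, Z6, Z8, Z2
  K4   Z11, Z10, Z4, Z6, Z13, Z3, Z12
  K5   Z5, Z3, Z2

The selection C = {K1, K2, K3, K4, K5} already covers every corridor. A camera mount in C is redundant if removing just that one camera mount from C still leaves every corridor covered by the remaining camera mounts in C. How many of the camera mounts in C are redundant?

Drop K1: Z7 uncovered — not redundant.
Drop K2: the rest still cover every corridor — redundant.
Drop K3: the rest still cover every corridor — redundant.
Drop K4: Z4, Z13 uncovered — not redundant.
Drop K5: Z5 uncovered — not redundant.
2 redundant: K2, K3.

2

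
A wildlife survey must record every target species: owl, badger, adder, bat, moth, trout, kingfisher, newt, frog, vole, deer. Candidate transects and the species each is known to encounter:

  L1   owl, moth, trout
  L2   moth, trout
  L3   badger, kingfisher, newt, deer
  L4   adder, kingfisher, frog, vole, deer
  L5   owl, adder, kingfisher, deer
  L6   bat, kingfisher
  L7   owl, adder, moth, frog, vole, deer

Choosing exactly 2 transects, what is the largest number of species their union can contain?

Choosing L3, L7 covers {owl, badger, adder, moth, kingfisher, newt, frog, vole, deer} — 9 species.
No choice of 2 transects does better; here bat, trout are left uncovered.

9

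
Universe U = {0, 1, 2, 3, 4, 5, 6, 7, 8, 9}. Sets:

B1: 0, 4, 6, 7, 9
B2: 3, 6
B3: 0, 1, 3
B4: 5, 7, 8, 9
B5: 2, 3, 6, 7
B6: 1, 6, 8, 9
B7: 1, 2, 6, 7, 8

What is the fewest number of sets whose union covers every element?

4

B1, B2, B4, B7 together cover {0, 1, 2, 3, 4, 5, 6, 7, 8, 9} — every element.
No 3 of the 7 sets cover everything (all 35 triples fall short), so 4 is minimum.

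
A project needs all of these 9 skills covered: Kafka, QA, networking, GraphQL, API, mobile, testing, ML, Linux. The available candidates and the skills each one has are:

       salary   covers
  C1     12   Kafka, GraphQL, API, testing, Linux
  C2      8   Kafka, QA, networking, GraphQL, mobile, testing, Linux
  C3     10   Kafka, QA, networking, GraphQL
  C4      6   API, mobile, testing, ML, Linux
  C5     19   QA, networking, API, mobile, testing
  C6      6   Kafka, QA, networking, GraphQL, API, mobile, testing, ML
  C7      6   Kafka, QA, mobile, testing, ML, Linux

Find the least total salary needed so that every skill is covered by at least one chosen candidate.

12

C4, C6 cover every skill at salary 6 + 6 = 12.
Any cover uses at least 2 candidates; among all covering selections none totals below 12.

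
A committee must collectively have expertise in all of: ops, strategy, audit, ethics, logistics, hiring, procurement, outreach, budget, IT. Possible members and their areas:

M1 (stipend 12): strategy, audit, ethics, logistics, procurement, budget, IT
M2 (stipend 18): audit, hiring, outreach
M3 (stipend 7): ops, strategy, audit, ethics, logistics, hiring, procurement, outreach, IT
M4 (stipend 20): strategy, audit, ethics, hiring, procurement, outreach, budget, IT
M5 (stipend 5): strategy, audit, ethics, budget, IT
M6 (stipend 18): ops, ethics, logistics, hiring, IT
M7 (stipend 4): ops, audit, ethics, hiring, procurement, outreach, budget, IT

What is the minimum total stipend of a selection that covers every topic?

M3, M7 cover every topic at stipend 7 + 4 = 11.
Any cover uses at least 2 members; among all covering selections none totals below 11.

11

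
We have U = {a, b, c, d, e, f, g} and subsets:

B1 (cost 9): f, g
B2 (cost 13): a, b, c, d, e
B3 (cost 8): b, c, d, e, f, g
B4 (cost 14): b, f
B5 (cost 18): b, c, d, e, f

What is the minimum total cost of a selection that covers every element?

B2, B3 cover every element at cost 13 + 8 = 21.
Any cover uses at least 2 sets; among all covering selections none totals below 21.

21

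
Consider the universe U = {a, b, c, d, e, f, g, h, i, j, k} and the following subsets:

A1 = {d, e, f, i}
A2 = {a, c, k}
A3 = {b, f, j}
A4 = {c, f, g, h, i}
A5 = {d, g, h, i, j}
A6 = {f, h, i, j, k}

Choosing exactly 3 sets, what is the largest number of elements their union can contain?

10

Choosing A1, A2, A5 covers {a, c, d, e, f, g, h, i, j, k} — 10 elements.
No choice of 3 sets does better; here b is left uncovered.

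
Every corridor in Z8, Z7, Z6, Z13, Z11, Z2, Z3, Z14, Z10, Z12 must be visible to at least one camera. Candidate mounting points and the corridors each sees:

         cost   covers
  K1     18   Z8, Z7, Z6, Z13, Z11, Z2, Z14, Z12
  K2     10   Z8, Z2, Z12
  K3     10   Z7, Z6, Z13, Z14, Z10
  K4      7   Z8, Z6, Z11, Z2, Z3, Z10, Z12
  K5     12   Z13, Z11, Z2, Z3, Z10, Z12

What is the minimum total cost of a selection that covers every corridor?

K3, K4 cover every corridor at cost 10 + 7 = 17.
Any cover uses at least 2 camera mounts; among all covering selections none totals below 17.

17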